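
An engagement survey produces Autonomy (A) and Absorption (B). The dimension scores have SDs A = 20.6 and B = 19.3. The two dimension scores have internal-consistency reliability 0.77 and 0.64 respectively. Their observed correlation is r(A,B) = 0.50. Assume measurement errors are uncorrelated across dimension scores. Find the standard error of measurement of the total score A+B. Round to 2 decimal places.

15.22

Var(total) = 796.85 + 397.58 = 1194.43.
True-score variance = 565.151 + 397.58 = 962.731, so reliability = 0.8060.
Error variance = 1194.43 − 962.731 = 231.699; SEM = √231.699 = 15.22.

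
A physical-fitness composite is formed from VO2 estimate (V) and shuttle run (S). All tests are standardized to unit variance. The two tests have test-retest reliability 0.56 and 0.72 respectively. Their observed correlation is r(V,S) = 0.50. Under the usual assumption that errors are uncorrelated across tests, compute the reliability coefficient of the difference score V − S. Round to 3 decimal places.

0.280

Var(V−S) = 1 + 1 − 2·0.50 = 2 − 1 = 1.
Because errors are independent across components, Cov(Tᵢ,Tⱼ) = Cov(Xᵢ,Xⱼ); the off-diagonal part of the true-score variance is the same as above.
True-score variance = [0.56 + 0.72] − 1 = 1.28 − 1 = 0.28.
Reliability = 0.28 / 1 = 0.280.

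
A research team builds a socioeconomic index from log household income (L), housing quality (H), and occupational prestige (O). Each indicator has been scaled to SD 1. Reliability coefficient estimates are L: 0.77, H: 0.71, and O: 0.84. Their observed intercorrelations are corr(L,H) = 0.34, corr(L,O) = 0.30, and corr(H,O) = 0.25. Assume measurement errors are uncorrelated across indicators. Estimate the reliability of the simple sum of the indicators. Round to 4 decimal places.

0.8577

Var(L+H+O) = 3 + 2·[0.34 + 0.30 + 0.25] = 3 + 1.78 = 4.78.
Because errors are independent across components, Cov(Tᵢ,Tⱼ) = Cov(Xᵢ,Xⱼ); the off-diagonal part of the true-score variance is the same as above.
True-score variance = [0.77 + 0.71 + 0.84] + 1.78 = 2.32 + 1.78 = 4.1.
Reliability = 4.1 / 4.78 = 0.8577.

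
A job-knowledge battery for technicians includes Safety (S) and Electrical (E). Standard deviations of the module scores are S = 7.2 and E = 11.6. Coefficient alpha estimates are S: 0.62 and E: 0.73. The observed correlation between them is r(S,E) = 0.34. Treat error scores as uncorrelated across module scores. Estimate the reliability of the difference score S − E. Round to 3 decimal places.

0.568

Var(S−E) = 7.2² + 11.6² − 2·7.2·11.6·0.34 = 186.4 − 56.7936 = 129.606.
Under uncorrelated errors the observed covariances equal the true-score covariances, so only the own-variance terms attenuate.
True-score variance = [7.2²·0.62 + 11.6²·0.73] − 56.7936 = 130.37 − 56.7936 = 73.576.
Reliability = 73.576 / 129.606 = 0.568.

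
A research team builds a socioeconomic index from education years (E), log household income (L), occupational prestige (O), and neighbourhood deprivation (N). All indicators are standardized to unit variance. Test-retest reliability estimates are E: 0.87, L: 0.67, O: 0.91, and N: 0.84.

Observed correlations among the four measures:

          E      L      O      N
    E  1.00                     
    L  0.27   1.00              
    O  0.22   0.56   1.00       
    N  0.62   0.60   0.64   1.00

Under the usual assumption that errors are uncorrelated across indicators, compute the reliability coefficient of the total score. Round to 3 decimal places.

Var(E+L+O+N) = 4 + 2·[0.27 + 0.22 + 0.62 + 0.56 + 0.60 + 0.64] = 4 + 5.82 = 9.82.
Under uncorrelated errors the observed covariances equal the true-score covariances, so only the own-variance terms attenuate.
True-score variance = [0.87 + 0.67 + 0.91 + 0.84] + 5.82 = 3.29 + 5.82 = 9.11.
Reliability = 9.11 / 9.82 = 0.928.

0.928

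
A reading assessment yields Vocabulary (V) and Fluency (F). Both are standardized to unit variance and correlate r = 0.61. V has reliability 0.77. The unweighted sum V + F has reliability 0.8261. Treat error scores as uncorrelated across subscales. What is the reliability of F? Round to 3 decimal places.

0.670

Var(V+F) = 2 + 2·0.61 = 3.220.
True-score variance = ρ_V + ρ_F + 2·0.61, so 0.8261 = (0.77 + ρ_F + 1.22) / 3.220.
ρ_F = 0.8261·3.220 − 0.77 − 1.22 = 0.670.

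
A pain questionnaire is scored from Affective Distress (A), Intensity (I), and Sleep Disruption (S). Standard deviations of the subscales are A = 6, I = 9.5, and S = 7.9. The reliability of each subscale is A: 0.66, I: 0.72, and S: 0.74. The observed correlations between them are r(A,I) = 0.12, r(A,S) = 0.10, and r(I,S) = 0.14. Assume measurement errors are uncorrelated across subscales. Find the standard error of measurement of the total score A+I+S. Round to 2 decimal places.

Var(total) = 188.66 + 44.174 = 232.834.
True-score variance = 134.923 + 44.174 = 179.097, so reliability = 0.7692.
Error variance = 232.834 − 179.097 = 53.7366; SEM = √53.7366 = 7.33.

7.33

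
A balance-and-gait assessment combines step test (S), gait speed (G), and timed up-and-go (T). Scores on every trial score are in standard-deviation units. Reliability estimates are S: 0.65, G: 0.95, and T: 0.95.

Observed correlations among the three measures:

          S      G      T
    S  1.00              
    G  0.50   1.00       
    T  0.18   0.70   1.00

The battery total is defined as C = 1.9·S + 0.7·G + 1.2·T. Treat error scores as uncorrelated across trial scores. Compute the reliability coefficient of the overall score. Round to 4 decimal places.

0.8466

Var(C) = 1.9² + 0.7² + 1.2² + 2·[1.33·0.50 + 2.28·0.18 + 0.84·0.70] = 5.54 + 3.3268 = 8.8668.
With uncorrelated errors the cross-covariances are all true-score covariance, so they carry over unchanged; only the diagonal terms shrink to ρᵢσᵢ².
True-score variance = [1.9²·0.65 + 0.7²·0.95 + 1.2²·0.95] + 3.3268 = 4.18 + 3.3268 = 7.5068.
Reliability = 7.5068 / 8.8668 = 0.8466.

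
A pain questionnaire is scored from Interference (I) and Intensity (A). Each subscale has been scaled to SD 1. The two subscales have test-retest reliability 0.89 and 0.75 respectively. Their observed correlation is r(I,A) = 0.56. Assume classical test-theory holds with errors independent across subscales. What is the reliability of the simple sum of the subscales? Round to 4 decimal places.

0.8846

Var(I+A) = 2 + 2·[0.56] = 2 + 1.12 = 3.12.
Under uncorrelated errors the observed covariances equal the true-score covariances, so only the own-variance terms attenuate.
True-score variance = [0.89 + 0.75] + 1.12 = 1.64 + 1.12 = 2.76.
Reliability = 2.76 / 3.12 = 0.8846.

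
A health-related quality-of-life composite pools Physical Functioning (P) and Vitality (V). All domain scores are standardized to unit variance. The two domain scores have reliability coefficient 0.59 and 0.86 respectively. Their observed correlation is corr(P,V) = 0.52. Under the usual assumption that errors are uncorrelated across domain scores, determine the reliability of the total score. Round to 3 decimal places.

0.819

Var(P+V) = 2 + 2·[0.52] = 2 + 1.04 = 3.04.
Under uncorrelated errors the observed covariances equal the true-score covariances, so only the own-variance terms attenuate.
True-score variance = [0.59 + 0.86] + 1.04 = 1.45 + 1.04 = 2.49.
Reliability = 2.49 / 3.04 = 0.819.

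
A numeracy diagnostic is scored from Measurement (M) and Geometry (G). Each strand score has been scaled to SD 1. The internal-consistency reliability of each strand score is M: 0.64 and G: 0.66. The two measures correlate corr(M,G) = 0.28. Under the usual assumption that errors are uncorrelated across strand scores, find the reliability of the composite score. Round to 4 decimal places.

Var(M+G) = 2 + 2·[0.28] = 2 + 0.56 = 2.56.
Under uncorrelated errors the observed covariances equal the true-score covariances, so only the own-variance terms attenuate.
True-score variance = [0.64 + 0.66] + 0.56 = 1.3 + 0.56 = 1.86.
Reliability = 1.86 / 2.56 = 0.7266.

0.7266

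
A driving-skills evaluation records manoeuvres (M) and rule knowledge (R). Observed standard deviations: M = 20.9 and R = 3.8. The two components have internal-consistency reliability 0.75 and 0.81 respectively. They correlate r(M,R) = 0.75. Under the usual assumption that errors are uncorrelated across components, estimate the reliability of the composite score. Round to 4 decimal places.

Var(M+R) = 20.9² + 3.8² + 2·[20.9·3.8·0.75] = 451.25 + 119.13 = 570.38.
Because errors are independent across components, Cov(Tᵢ,Tⱼ) = Cov(Xᵢ,Xⱼ); the off-diagonal part of the true-score variance is the same as above.
True-score variance = [20.9²·0.75 + 3.8²·0.81] + 119.13 = 339.304 + 119.13 = 458.434.
Reliability = 458.434 / 570.38 = 0.8037.

0.8037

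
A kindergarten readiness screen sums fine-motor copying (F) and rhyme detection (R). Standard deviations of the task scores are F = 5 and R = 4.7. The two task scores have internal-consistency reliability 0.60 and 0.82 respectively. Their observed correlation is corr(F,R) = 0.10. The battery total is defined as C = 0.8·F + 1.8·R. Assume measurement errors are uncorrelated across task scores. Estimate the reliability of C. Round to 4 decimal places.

0.7956

Var(C) = 0.8²·5² + 1.8²·4.7² + 2·[1.44·5·4.7·0.10] = 87.5716 + 6.768 = 94.3396.
Because errors are independent across components, Cov(Tᵢ,Tⱼ) = Cov(Xᵢ,Xⱼ); the off-diagonal part of the true-score variance is the same as above.
True-score variance = [0.8²·5²·0.60 + 1.8²·4.7²·0.82] + 6.768 = 68.2887 + 6.768 = 75.0567.
Reliability = 75.0567 / 94.3396 = 0.7956.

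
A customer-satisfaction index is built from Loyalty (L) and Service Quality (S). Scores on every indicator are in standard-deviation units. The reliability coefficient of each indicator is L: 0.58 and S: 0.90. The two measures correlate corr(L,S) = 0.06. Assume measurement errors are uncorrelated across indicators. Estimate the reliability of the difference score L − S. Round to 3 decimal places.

0.723

Var(L−S) = 1 + 1 − 2·0.06 = 2 − 0.12 = 1.88.
Under uncorrelated errors the observed covariances equal the true-score covariances, so only the own-variance terms attenuate.
True-score variance = [0.58 + 0.90] − 0.12 = 1.48 − 0.12 = 1.36.
Reliability = 1.36 / 1.88 = 0.723.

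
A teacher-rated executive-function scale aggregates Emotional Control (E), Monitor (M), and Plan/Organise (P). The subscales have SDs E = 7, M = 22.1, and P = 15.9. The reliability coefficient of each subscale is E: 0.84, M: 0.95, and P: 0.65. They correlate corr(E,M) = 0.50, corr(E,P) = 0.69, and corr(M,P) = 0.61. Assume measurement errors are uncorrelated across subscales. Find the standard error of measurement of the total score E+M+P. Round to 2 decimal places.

10.99

Var(total) = 790.22 + 736.99 = 1527.21.
True-score variance = 669.476 + 736.99 = 1406.47, so reliability = 0.9209.
Error variance = 1527.21 − 1406.47 = 120.744; SEM = √120.744 = 10.99.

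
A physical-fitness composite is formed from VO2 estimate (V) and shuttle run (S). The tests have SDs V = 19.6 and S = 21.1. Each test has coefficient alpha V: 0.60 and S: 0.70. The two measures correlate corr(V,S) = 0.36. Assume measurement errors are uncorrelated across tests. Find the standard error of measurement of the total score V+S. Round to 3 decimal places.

Var(total) = 829.37 + 297.763 = 1127.13.
True-score variance = 542.143 + 297.763 = 839.906, so reliability = 0.7452.
Error variance = 1127.13 − 839.906 = 287.227; SEM = √287.227 = 16.948.

16.948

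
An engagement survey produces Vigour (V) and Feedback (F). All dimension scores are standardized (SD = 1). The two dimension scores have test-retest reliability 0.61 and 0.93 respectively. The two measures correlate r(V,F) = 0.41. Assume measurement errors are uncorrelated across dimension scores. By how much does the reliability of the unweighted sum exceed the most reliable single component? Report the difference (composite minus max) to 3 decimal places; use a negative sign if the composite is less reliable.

Var(sum) = 2 + 0.82 = 2.82; true-score variance = 1.54 + 0.82 = 2.36; composite reliability = 0.8369.
Max component reliability = 0.9300.
Difference = 0.8369 − 0.9300 = -0.093.

-0.093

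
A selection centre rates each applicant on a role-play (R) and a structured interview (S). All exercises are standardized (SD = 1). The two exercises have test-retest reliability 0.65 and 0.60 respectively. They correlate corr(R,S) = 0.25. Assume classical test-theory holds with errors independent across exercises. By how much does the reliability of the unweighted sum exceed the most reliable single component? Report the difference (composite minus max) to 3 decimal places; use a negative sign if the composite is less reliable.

0.050

Var(sum) = 2 + 0.5 = 2.5; true-score variance = 1.25 + 0.5 = 1.75; composite reliability = 0.7000.
Max component reliability = 0.6500.
Difference = 0.7000 − 0.6500 = 0.050.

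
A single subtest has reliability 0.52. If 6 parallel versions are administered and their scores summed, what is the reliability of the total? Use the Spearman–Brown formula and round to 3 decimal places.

0.867

ρ_k = kρ / (1 + (k−1)ρ) = 6·0.52 / (1 + 5·0.52) = 3.120 / 3.600 = 0.867.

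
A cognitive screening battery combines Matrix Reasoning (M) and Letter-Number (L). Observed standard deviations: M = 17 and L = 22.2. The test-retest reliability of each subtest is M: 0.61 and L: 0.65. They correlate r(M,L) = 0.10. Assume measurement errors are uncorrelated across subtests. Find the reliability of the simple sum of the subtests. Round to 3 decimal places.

Var(M+L) = 17² + 22.2² + 2·[17·22.2·0.10] = 781.84 + 75.48 = 857.32.
Because errors are independent across components, Cov(Tᵢ,Tⱼ) = Cov(Xᵢ,Xⱼ); the off-diagonal part of the true-score variance is the same as above.
True-score variance = [17²·0.61 + 22.2²·0.65] + 75.48 = 496.636 + 75.48 = 572.116.
Reliability = 572.116 / 857.32 = 0.667.

0.667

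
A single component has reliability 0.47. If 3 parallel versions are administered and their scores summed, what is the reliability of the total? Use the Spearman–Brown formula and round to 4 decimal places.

ρ_k = kρ / (1 + (k−1)ρ) = 3·0.47 / (1 + 2·0.47) = 1.410 / 1.940 = 0.7268.

0.7268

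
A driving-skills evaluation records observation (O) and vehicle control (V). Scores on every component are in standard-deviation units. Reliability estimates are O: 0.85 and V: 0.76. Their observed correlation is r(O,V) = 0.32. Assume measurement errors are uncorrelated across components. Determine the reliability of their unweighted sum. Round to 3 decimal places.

0.852

Var(O+V) = 2 + 2·[0.32] = 2 + 0.64 = 2.64.
Under uncorrelated errors the observed covariances equal the true-score covariances, so only the own-variance terms attenuate.
True-score variance = [0.85 + 0.76] + 0.64 = 1.61 + 0.64 = 2.25.
Reliability = 2.25 / 2.64 = 0.852.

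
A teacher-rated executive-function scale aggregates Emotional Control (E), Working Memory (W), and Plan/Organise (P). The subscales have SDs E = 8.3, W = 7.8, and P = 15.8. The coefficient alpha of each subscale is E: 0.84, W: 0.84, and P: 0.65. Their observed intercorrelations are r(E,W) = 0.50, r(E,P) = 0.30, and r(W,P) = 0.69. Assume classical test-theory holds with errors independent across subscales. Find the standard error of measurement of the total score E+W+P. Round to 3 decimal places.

Var(total) = 379.37 + 313.495 = 692.865.
True-score variance = 271.239 + 313.495 = 584.734, so reliability = 0.8439.
Error variance = 692.865 − 584.734 = 108.131; SEM = √108.131 = 10.399.

10.399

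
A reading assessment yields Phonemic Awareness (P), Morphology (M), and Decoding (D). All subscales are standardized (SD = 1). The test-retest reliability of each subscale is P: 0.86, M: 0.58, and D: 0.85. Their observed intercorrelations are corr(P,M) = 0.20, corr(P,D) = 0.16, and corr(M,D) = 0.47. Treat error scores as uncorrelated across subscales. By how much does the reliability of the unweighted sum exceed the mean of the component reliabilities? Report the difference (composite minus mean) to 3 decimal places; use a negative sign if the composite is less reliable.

Var(sum) = 3 + 1.66 = 4.66; true-score variance = 2.29 + 1.66 = 3.95; composite reliability = 0.8476.
Mean component reliability = 0.7633.
Difference = 0.8476 − 0.7633 = 0.084.

0.084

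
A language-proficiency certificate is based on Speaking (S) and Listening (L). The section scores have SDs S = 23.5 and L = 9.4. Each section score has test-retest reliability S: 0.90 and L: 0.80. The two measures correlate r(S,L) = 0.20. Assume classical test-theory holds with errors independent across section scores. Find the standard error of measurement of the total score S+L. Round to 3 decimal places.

8.538

Var(total) = 640.61 + 88.36 = 728.97.
True-score variance = 567.713 + 88.36 = 656.073, so reliability = 0.9000.
Error variance = 728.97 − 656.073 = 72.897; SEM = √72.897 = 8.538.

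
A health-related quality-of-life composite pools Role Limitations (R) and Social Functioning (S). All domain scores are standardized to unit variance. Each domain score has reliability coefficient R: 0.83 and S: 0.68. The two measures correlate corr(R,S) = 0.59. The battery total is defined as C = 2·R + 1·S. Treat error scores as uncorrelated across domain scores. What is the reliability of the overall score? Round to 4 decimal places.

Var(C) = 2² + 1 + 2·[2·0.59] = 5 + 2.36 = 7.36.
With uncorrelated errors the cross-covariances are all true-score covariance, so they carry over unchanged; only the diagonal terms shrink to ρᵢσᵢ².
True-score variance = [2²·0.83 + 0.68] + 2.36 = 4 + 2.36 = 6.36.
Reliability = 6.36 / 7.36 = 0.8641.

0.8641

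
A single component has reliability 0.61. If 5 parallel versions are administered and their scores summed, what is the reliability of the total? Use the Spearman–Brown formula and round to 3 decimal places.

ρ_k = kρ / (1 + (k−1)ρ) = 5·0.61 / (1 + 4·0.61) = 3.050 / 3.440 = 0.887.

0.887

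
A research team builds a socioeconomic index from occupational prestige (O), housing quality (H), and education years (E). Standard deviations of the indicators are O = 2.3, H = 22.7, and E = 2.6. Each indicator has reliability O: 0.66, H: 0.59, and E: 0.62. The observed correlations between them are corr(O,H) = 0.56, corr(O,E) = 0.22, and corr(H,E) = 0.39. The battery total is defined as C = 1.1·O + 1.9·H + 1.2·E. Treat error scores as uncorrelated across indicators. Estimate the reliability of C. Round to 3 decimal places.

Var(C) = 1.1²·2.3² + 1.9²·22.7² + 1.2²·2.6² + 2·[2.09·2.3·22.7·0.56 + 1.32·2.3·2.6·0.22 + 2.28·22.7·2.6·0.39] = 1876.33 + 230.648 = 2106.98.
Under uncorrelated errors the observed covariances equal the true-score covariances, so only the own-variance terms attenuate.
True-score variance = [1.1²·2.3²·0.66 + 1.9²·22.7²·0.59 + 1.2²·2.6²·0.62] + 230.648 = 1107.78 + 230.648 = 1338.42.
Reliability = 1338.42 / 2106.98 = 0.635.

0.635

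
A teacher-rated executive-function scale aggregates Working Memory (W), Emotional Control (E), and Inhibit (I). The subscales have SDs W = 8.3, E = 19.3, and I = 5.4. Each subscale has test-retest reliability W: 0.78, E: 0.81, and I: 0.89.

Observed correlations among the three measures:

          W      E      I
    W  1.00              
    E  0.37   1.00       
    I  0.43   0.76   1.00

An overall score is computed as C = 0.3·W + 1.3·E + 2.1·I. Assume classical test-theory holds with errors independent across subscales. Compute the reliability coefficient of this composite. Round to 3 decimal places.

Var(C) = 0.3²·8.3² + 1.3²·19.3² + 2.1²·5.4² + 2·[0.39·8.3·19.3·0.37 + 0.63·8.3·5.4·0.43 + 2.73·19.3·5.4·0.76] = 764.304 + 502.986 = 1267.29.
Under uncorrelated errors the observed covariances equal the true-score covariances, so only the own-variance terms attenuate.
True-score variance = [0.3²·8.3²·0.78 + 1.3²·19.3²·0.81 + 2.1²·5.4²·0.89] + 502.986 = 629.188 + 502.986 = 1132.17.
Reliability = 1132.17 / 1267.29 = 0.893.

0.893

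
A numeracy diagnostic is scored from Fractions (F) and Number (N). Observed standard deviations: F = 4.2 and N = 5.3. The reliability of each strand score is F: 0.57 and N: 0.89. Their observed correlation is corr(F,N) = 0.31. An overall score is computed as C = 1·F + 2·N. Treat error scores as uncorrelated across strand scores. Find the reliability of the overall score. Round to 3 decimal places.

0.873

Var(C) = 4.2² + 2²·5.3² + 2·[2·4.2·5.3·0.31] = 130 + 27.6024 = 157.602.
With uncorrelated errors the cross-covariances are all true-score covariance, so they carry over unchanged; only the diagonal terms shrink to ρᵢσᵢ².
True-score variance = [4.2²·0.57 + 2²·5.3²·0.89] + 27.6024 = 110.055 + 27.6024 = 137.658.
Reliability = 137.658 / 157.602 = 0.873.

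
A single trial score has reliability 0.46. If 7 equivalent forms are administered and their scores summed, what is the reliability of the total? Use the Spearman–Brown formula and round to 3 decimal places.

0.856

ρ_k = kρ / (1 + (k−1)ρ) = 7·0.46 / (1 + 6·0.46) = 3.220 / 3.760 = 0.856.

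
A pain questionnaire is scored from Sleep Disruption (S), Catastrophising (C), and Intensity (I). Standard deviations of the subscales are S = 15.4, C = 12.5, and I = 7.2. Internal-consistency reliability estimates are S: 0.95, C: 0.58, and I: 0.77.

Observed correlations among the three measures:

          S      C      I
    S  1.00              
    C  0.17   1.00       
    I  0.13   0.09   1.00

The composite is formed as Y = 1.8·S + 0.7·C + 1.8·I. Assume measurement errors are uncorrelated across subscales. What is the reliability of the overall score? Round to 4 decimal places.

Var(Y) = 1.8²·15.4² + 0.7²·12.5² + 1.8²·7.2² + 2·[1.26·15.4·12.5·0.17 + 3.24·15.4·7.2·0.13 + 1.26·12.5·7.2·0.09] = 1012.92 + 196.284 = 1209.21.
Under uncorrelated errors the observed covariances equal the true-score covariances, so only the own-variance terms attenuate.
True-score variance = [1.8²·15.4²·0.95 + 0.7²·12.5²·0.58 + 1.8²·7.2²·0.77] + 196.284 = 903.715 + 196.284 = 1100.
Reliability = 1100 / 1209.21 = 0.9097.

0.9097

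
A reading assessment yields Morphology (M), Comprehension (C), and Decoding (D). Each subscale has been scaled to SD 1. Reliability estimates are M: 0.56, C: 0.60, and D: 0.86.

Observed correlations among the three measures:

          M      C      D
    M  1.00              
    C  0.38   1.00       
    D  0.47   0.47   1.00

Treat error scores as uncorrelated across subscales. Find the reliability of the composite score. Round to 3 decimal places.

Var(M+C+D) = 3 + 2·[0.38 + 0.47 + 0.47] = 3 + 2.64 = 5.64.
Under uncorrelated errors the observed covariances equal the true-score covariances, so only the own-variance terms attenuate.
True-score variance = [0.56 + 0.60 + 0.86] + 2.64 = 2.02 + 2.64 = 4.66.
Reliability = 4.66 / 5.64 = 0.826.

0.826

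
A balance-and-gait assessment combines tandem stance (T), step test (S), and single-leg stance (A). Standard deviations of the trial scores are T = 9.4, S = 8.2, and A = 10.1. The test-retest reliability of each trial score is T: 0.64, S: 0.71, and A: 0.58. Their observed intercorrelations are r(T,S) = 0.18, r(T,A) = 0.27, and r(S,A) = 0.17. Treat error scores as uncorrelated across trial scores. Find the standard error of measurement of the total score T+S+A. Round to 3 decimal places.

Var(total) = 257.61 + 107.175 = 364.785.
True-score variance = 163.457 + 107.175 = 270.632, so reliability = 0.7419.
Error variance = 364.785 − 270.632 = 94.1534; SEM = √94.1534 = 9.703.

9.703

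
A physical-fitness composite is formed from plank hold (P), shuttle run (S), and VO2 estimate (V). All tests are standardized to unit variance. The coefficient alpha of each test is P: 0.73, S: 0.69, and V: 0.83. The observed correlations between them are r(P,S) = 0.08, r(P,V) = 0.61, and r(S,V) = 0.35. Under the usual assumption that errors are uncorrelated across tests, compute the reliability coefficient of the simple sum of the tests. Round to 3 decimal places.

Var(P+S+V) = 3 + 2·[0.08 + 0.61 + 0.35] = 3 + 2.08 = 5.08.
Because errors are independent across components, Cov(Tᵢ,Tⱼ) = Cov(Xᵢ,Xⱼ); the off-diagonal part of the true-score variance is the same as above.
True-score variance = [0.73 + 0.69 + 0.83] + 2.08 = 2.25 + 2.08 = 4.33.
Reliability = 4.33 / 5.08 = 0.852.

0.852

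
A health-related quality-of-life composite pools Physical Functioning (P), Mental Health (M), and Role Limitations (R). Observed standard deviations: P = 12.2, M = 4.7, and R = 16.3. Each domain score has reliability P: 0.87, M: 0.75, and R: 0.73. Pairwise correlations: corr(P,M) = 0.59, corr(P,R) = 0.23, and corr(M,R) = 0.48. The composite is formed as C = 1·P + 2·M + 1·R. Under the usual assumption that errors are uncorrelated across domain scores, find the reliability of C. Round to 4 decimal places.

Var(C) = 12.2² + 2²·4.7² + 16.3² + 2·[2·12.2·4.7·0.59 + 12.2·16.3·0.23 + 2·4.7·16.3·0.48] = 502.89 + 373.889 = 876.779.
With uncorrelated errors the cross-covariances are all true-score covariance, so they carry over unchanged; only the diagonal terms shrink to ρᵢσᵢ².
True-score variance = [12.2²·0.87 + 2²·4.7²·0.75 + 16.3²·0.73] + 373.889 = 389.714 + 373.889 = 763.604.
Reliability = 763.604 / 876.779 = 0.8709.

0.8709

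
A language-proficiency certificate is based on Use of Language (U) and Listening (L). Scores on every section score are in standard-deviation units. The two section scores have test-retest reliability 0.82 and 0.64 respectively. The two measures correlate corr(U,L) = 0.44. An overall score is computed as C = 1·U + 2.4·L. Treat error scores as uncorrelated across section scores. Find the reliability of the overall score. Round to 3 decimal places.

Var(C) = 1 + 2.4² + 2·[2.4·0.44] = 6.76 + 2.112 = 8.872.
With uncorrelated errors the cross-covariances are all true-score covariance, so they carry over unchanged; only the diagonal terms shrink to ρᵢσᵢ².
True-score variance = [0.82 + 2.4²·0.64] + 2.112 = 4.5064 + 2.112 = 6.6184.
Reliability = 6.6184 / 8.872 = 0.746.

0.746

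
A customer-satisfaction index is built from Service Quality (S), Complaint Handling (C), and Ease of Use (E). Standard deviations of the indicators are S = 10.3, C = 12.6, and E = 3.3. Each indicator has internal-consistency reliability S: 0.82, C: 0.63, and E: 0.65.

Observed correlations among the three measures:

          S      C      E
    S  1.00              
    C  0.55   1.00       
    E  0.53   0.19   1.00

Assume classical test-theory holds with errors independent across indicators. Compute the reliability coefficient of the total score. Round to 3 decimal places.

Var(S+C+E) = 10.3² + 12.6² + 3.3² + 2·[10.3·12.6·0.55 + 10.3·3.3·0.53 + 12.6·3.3·0.19] = 275.74 + 194.588 = 470.328.
Because errors are independent across components, Cov(Tᵢ,Tⱼ) = Cov(Xᵢ,Xⱼ); the off-diagonal part of the true-score variance is the same as above.
True-score variance = [10.3²·0.82 + 12.6²·0.63 + 3.3²·0.65] + 194.588 = 194.091 + 194.588 = 388.679.
Reliability = 388.679 / 470.328 = 0.826.

0.826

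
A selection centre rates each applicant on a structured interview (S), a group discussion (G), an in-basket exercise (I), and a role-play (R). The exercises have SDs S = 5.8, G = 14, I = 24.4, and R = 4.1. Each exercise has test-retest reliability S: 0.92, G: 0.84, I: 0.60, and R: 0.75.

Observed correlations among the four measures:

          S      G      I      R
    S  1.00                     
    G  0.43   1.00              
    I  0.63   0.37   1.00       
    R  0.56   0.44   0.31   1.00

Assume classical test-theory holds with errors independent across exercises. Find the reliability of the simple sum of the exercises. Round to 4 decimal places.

0.8135

Var(S+G+I+R) = 5.8² + 14² + 24.4² + 4.1² + 2·[5.8·14·0.43 + 5.8·24.4·0.63 + 5.8·4.1·0.56 + 14·24.4·0.37 + 14·4.1·0.44 + 24.4·4.1·0.31] = 841.81 + 640.102 = 1481.91.
Because errors are independent across components, Cov(Tᵢ,Tⱼ) = Cov(Xᵢ,Xⱼ); the off-diagonal part of the true-score variance is the same as above.
True-score variance = [5.8²·0.92 + 14²·0.84 + 24.4²·0.60 + 4.1²·0.75] + 640.102 = 565.412 + 640.102 = 1205.51.
Reliability = 1205.51 / 1481.91 = 0.8135.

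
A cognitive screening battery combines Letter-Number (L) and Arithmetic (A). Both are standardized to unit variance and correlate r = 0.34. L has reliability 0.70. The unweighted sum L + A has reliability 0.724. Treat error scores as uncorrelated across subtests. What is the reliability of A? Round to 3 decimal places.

0.560

Var(L+A) = 2 + 2·0.34 = 2.680.
True-score variance = ρ_L + ρ_A + 2·0.34, so 0.724 = (0.70 + ρ_A + 0.68) / 2.680.
ρ_A = 0.724·2.680 − 0.70 − 0.68 = 0.560.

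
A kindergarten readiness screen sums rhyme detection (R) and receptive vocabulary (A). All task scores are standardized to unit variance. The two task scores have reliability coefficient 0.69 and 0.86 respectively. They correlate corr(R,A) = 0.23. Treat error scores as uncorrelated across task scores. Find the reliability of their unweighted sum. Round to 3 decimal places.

Var(R+A) = 2 + 2·[0.23] = 2 + 0.46 = 2.46.
With uncorrelated errors the cross-covariances are all true-score covariance, so they carry over unchanged; only the diagonal terms shrink to ρᵢσᵢ².
True-score variance = [0.69 + 0.86] + 0.46 = 1.55 + 0.46 = 2.01.
Reliability = 2.01 / 2.46 = 0.817.

0.817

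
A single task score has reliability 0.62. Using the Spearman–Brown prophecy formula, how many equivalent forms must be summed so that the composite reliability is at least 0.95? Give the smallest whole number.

12

k ≥ ρ*(1−ρ₁)/(ρ₁(1−ρ*)) = 0.95·0.38 / (0.62·0.05) = 11.645.
Smallest integer k = 12.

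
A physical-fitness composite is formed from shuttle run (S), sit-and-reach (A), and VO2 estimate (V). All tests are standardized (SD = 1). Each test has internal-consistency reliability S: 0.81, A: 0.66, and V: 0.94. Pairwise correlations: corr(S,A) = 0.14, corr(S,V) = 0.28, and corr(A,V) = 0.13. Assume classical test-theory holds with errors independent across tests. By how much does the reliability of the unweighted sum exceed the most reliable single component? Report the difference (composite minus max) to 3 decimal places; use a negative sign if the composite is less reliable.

Var(sum) = 3 + 1.1 = 4.1; true-score variance = 2.41 + 1.1 = 3.51; composite reliability = 0.8561.
Max component reliability = 0.9400.
Difference = 0.8561 − 0.9400 = -0.084.

-0.084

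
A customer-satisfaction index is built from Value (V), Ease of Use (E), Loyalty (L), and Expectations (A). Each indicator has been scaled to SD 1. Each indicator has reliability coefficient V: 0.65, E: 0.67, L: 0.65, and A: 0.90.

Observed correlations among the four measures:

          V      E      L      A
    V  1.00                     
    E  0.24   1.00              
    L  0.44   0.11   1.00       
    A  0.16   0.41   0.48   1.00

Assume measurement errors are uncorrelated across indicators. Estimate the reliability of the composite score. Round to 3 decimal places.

Var(V+E+L+A) = 4 + 2·[0.24 + 0.44 + 0.16 + 0.11 + 0.41 + 0.48] = 4 + 3.68 = 7.68.
With uncorrelated errors the cross-covariances are all true-score covariance, so they carry over unchanged; only the diagonal terms shrink to ρᵢσᵢ².
True-score variance = [0.65 + 0.67 + 0.65 + 0.90] + 3.68 = 2.87 + 3.68 = 6.55.
Reliability = 6.55 / 7.68 = 0.853.

0.853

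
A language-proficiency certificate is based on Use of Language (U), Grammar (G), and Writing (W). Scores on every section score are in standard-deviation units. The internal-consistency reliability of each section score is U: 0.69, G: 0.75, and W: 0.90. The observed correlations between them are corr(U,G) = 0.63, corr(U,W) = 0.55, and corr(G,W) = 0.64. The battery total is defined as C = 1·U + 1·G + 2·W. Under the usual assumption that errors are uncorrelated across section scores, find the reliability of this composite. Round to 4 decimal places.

Var(C) = 1 + 1 + 2² + 2·[0.63 + 2·0.55 + 2·0.64] = 6 + 6.02 = 12.02.
Because errors are independent across components, Cov(Tᵢ,Tⱼ) = Cov(Xᵢ,Xⱼ); the off-diagonal part of the true-score variance is the same as above.
True-score variance = [0.69 + 0.75 + 2²·0.90] + 6.02 = 5.04 + 6.02 = 11.06.
Reliability = 11.06 / 12.02 = 0.9201.

0.9201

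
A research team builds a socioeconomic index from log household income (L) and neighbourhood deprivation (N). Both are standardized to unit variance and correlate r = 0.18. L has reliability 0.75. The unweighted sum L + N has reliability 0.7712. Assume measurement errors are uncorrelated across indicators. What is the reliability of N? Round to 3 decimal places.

0.710

Var(L+N) = 2 + 2·0.18 = 2.360.
True-score variance = ρ_L + ρ_N + 2·0.18, so 0.7712 = (0.75 + ρ_N + 0.36) / 2.360.
ρ_N = 0.7712·2.360 − 0.75 − 0.36 = 0.710.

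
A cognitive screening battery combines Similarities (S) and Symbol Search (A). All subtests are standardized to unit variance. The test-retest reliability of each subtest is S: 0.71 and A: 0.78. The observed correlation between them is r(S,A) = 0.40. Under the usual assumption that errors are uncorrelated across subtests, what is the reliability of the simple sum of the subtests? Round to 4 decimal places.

Var(S+A) = 2 + 2·[0.40] = 2 + 0.8 = 2.8.
With uncorrelated errors the cross-covariances are all true-score covariance, so they carry over unchanged; only the diagonal terms shrink to ρᵢσᵢ².
True-score variance = [0.71 + 0.78] + 0.8 = 1.49 + 0.8 = 2.29.
Reliability = 2.29 / 2.8 = 0.8179.

0.8179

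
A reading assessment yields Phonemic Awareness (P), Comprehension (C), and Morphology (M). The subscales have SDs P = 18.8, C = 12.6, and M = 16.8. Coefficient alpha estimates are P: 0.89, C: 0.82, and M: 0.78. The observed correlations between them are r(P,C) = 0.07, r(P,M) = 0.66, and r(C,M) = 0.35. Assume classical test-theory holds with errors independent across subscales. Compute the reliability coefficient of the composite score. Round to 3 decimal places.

0.907

Var(P+C+M) = 18.8² + 12.6² + 16.8² + 2·[18.8·12.6·0.07 + 18.8·16.8·0.66 + 12.6·16.8·0.35] = 794.44 + 598.248 = 1392.69.
Because errors are independent across components, Cov(Tᵢ,Tⱼ) = Cov(Xᵢ,Xⱼ); the off-diagonal part of the true-score variance is the same as above.
True-score variance = [18.8²·0.89 + 12.6²·0.82 + 16.8²·0.78] + 598.248 = 664.892 + 598.248 = 1263.14.
Reliability = 1263.14 / 1392.69 = 0.907.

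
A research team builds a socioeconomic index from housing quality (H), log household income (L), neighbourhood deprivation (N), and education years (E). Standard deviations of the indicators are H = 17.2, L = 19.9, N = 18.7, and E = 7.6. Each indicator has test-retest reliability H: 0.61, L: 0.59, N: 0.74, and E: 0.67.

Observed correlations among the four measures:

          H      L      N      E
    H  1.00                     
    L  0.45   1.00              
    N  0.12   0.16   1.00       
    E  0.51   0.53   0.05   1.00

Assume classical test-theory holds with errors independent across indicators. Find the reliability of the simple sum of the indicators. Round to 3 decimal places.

0.797

Var(H+L+N+E) = 17.2² + 19.9² + 18.7² + 7.6² + 2·[17.2·19.9·0.45 + 17.2·18.7·0.12 + 17.2·7.6·0.51 + 19.9·18.7·0.16 + 19.9·7.6·0.53 + 18.7·7.6·0.05] = 1099.3 + 812.188 = 1911.49.
Under uncorrelated errors the observed covariances equal the true-score covariances, so only the own-variance terms attenuate.
True-score variance = [17.2²·0.61 + 19.9²·0.59 + 18.7²·0.74 + 7.6²·0.67] + 812.188 = 711.578 + 812.188 = 1523.77.
Reliability = 1523.77 / 1911.49 = 0.797.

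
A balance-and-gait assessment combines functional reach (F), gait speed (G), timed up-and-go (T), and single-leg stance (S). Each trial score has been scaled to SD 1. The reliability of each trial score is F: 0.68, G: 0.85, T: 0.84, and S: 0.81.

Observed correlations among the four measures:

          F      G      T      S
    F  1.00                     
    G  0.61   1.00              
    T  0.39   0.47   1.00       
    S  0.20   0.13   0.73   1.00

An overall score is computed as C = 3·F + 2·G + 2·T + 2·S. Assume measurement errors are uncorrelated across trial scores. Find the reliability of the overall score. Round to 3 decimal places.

Var(C) = 3² + 2² + 2² + 2² + 2·[6·0.61 + 6·0.39 + 6·0.20 + 4·0.47 + 4·0.13 + 4·0.73] = 21 + 25.04 = 46.04.
Under uncorrelated errors the observed covariances equal the true-score covariances, so only the own-variance terms attenuate.
True-score variance = [3²·0.68 + 2²·0.85 + 2²·0.84 + 2²·0.81] + 25.04 = 16.12 + 25.04 = 41.16.
Reliability = 41.16 / 46.04 = 0.894.

0.894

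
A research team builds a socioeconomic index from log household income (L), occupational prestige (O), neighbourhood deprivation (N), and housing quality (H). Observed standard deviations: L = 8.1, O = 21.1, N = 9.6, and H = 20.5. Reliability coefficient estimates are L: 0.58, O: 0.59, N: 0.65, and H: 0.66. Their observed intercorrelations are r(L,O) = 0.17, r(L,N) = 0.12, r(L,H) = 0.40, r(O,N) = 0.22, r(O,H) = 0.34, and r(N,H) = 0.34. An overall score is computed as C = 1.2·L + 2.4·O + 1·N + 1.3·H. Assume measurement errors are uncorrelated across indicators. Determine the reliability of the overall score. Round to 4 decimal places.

0.7357

Var(C) = 1.2²·8.1² + 2.4²·21.1² + 9.6² + 1.3²·20.5² + 2·[2.88·8.1·21.1·0.17 + 1.2·8.1·9.6·0.12 + 1.56·8.1·20.5·0.40 + 2.4·21.1·9.6·0.22 + 3.12·21.1·20.5·0.34 + 1.3·9.6·20.5·0.34] = 3461.27 + 1702.55 = 5163.82.
With uncorrelated errors the cross-covariances are all true-score covariance, so they carry over unchanged; only the diagonal terms shrink to ρᵢσᵢ².
True-score variance = [1.2²·8.1²·0.58 + 2.4²·21.1²·0.59 + 9.6²·0.65 + 1.3²·20.5²·0.66] + 1702.55 = 2096.45 + 1702.55 = 3799.
Reliability = 3799 / 5163.82 = 0.7357.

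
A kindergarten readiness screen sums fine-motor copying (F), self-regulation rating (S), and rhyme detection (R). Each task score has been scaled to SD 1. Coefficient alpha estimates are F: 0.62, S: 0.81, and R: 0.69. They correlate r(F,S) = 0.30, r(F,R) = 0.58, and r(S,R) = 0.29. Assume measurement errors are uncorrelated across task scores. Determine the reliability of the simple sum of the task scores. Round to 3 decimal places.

0.835

Var(F+S+R) = 3 + 2·[0.30 + 0.58 + 0.29] = 3 + 2.34 = 5.34.
With uncorrelated errors the cross-covariances are all true-score covariance, so they carry over unchanged; only the diagonal terms shrink to ρᵢσᵢ².
True-score variance = [0.62 + 0.81 + 0.69] + 2.34 = 2.12 + 2.34 = 4.46.
Reliability = 4.46 / 5.34 = 0.835.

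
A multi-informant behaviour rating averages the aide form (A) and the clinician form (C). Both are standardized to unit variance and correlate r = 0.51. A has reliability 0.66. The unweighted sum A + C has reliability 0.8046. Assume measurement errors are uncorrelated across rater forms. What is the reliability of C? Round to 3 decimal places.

Var(A+C) = 2 + 2·0.51 = 3.020.
True-score variance = ρ_A + ρ_C + 2·0.51, so 0.8046 = (0.66 + ρ_C + 1.02) / 3.020.
ρ_C = 0.8046·3.020 − 0.66 − 1.02 = 0.750.

0.750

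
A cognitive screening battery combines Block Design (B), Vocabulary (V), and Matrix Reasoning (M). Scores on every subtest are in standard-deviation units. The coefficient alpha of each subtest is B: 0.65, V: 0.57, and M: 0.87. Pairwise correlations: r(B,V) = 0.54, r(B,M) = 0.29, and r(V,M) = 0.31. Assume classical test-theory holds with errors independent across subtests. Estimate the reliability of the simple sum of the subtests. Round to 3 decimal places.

0.828

Var(B+V+M) = 3 + 2·[0.54 + 0.29 + 0.31] = 3 + 2.28 = 5.28.
With uncorrelated errors the cross-covariances are all true-score covariance, so they carry over unchanged; only the diagonal terms shrink to ρᵢσᵢ².
True-score variance = [0.65 + 0.57 + 0.87] + 2.28 = 2.09 + 2.28 = 4.37.
Reliability = 4.37 / 5.28 = 0.828.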